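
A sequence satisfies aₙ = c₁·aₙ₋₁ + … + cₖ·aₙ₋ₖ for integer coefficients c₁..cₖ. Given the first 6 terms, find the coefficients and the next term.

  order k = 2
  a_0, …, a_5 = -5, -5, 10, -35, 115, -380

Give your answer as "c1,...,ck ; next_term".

  a_2 = -3·-5 + 1·-5 = 10
  a_3 = -3·10 + 1·-5 = -35
  a_4 = -3·-35 + 1·10 = 115
  a_5 = -3·115 + 1·-35 = -380
  a_6 = -3·-380 + 1·115 = 1255

-3,1 ; 1255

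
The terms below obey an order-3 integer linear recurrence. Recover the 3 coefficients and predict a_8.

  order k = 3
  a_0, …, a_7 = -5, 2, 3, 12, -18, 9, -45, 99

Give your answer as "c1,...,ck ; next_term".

-1,0,-3 ; -126

  a_3 = -1·3 + 0·2 + -3·-5 = 12
  a_4 = -1·12 + 0·3 + -3·2 = -18
  a_5 = -1·-18 + 0·12 + -3·3 = 9
  a_6 = -1·9 + 0·-18 + -3·12 = -45
  a_7 = -1·-45 + 0·9 + -3·-18 = 99
  a_8 = -1·99 + 0·-45 + -3·9 = -126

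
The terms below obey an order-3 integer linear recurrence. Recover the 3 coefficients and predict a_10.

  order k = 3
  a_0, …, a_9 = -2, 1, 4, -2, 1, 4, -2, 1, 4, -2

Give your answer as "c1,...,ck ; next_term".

0,0,1 ; 1

  a_3 = 0·4 + 0·1 + 1·-2 = -2
  a_4 = 0·-2 + 0·4 + 1·1 = 1
  a_5 = 0·1 + 0·-2 + 1·4 = 4
  a_6 = 0·4 + 0·1 + 1·-2 = -2
  a_7 = 0·-2 + 0·4 + 1·1 = 1
  a_8 = 0·1 + 0·-2 + 1·4 = 4
  a_9 = 0·4 + 0·1 + 1·-2 = -2
  a_10 = 0·-2 + 0·4 + 1·1 = 1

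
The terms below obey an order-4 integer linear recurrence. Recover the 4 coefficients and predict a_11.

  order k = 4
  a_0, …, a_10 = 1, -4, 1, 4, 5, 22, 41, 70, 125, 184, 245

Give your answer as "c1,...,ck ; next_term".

2,0,0,-3 ; 280

  a_4 = 2·4 + 0·1 + 0·-4 + -3·1 = 5
  a_5 = 2·5 + 0·4 + 0·1 + -3·-4 = 22
  a_6 = 2·22 + 0·5 + 0·4 + -3·1 = 41
  a_7 = 2·41 + 0·22 + 0·5 + -3·4 = 70
  a_8 = 2·70 + 0·41 + 0·22 + -3·5 = 125
  a_9 = 2·125 + 0·70 + 0·41 + -3·22 = 184
  a_10 = 2·184 + 0·125 + 0·70 + -3·41 = 245
  a_11 = 2·245 + 0·184 + 0·125 + -3·70 = 280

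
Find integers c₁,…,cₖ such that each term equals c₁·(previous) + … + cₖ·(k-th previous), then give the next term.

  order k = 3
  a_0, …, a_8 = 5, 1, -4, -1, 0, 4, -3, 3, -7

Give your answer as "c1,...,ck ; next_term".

-1,0,-1 ; 10

  a_3 = -1·-4 + 0·1 + -1·5 = -1
  a_4 = -1·-1 + 0·-4 + -1·1 = 0
  a_5 = -1·0 + 0·-1 + -1·-4 = 4
  a_6 = -1·4 + 0·0 + -1·-1 = -3
  a_7 = -1·-3 + 0·4 + -1·0 = 3
  a_8 = -1·3 + 0·-3 + -1·4 = -7
  a_9 = -1·-7 + 0·3 + -1·-3 = 10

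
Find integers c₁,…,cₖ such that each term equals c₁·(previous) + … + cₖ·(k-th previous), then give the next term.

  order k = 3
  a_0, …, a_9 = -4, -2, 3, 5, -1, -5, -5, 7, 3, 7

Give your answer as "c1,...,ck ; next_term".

-1,0,-2 ; -21

  a_3 = -1·3 + 0·-2 + -2·-4 = 5
  a_4 = -1·5 + 0·3 + -2·-2 = -1
  a_5 = -1·-1 + 0·5 + -2·3 = -5
  a_6 = -1·-5 + 0·-1 + -2·5 = -5
  a_7 = -1·-5 + 0·-5 + -2·-1 = 7
  a_8 = -1·7 + 0·-5 + -2·-5 = 3
  a_9 = -1·3 + 0·7 + -2·-5 = 7
  a_10 = -1·7 + 0·3 + -2·7 = -21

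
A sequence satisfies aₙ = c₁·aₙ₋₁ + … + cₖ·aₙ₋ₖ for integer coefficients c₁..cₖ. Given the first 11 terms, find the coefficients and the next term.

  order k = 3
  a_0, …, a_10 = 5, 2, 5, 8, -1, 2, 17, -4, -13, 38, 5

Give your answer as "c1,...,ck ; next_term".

0,-1,2 ; -64

  a_3 = 0·5 + -1·2 + 2·5 = 8
  a_4 = 0·8 + -1·5 + 2·2 = -1
  a_5 = 0·-1 + -1·8 + 2·5 = 2
  a_6 = 0·2 + -1·-1 + 2·8 = 17
  a_7 = 0·17 + -1·2 + 2·-1 = -4
  a_8 = 0·-4 + -1·17 + 2·2 = -13
  a_9 = 0·-13 + -1·-4 + 2·17 = 38
  a_10 = 0·38 + -1·-13 + 2·-4 = 5
  a_11 = 0·5 + -1·38 + 2·-13 = -64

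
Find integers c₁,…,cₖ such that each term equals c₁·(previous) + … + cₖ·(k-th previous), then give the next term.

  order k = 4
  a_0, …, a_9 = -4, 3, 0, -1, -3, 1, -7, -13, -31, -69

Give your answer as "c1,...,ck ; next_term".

  a_4 = 1·-1 + 2·0 + 2·3 + 2·-4 = -3
  a_5 = 1·-3 + 2·-1 + 2·0 + 2·3 = 1
  a_6 = 1·1 + 2·-3 + 2·-1 + 2·0 = -7
  a_7 = 1·-7 + 2·1 + 2·-3 + 2·-1 = -13
  a_8 = 1·-13 + 2·-7 + 2·1 + 2·-3 = -31
  a_9 = 1·-31 + 2·-13 + 2·-7 + 2·1 = -69
  a_10 = 1·-69 + 2·-31 + 2·-13 + 2·-7 = -171

1,2,2,2 ; -171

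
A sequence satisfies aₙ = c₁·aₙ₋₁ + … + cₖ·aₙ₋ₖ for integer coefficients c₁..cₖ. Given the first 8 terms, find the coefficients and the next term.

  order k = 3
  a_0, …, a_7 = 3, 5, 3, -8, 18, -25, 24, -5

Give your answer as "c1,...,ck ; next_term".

-2,-1,1 ; -39

  a_3 = -2·3 + -1·5 + 1·3 = -8
  a_4 = -2·-8 + -1·3 + 1·5 = 18
  a_5 = -2·18 + -1·-8 + 1·3 = -25
  a_6 = -2·-25 + -1·18 + 1·-8 = 24
  a_7 = -2·24 + -1·-25 + 1·18 = -5
  a_8 = -2·-5 + -1·24 + 1·-25 = -39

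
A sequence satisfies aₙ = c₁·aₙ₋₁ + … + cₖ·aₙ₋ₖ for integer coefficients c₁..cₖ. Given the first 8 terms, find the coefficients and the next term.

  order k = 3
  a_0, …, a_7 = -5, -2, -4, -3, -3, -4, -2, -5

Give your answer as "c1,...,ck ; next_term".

  a_3 = -1·-4 + 1·-2 + 1·-5 = -3
  a_4 = -1·-3 + 1·-4 + 1·-2 = -3
  a_5 = -1·-3 + 1·-3 + 1·-4 = -4
  a_6 = -1·-4 + 1·-3 + 1·-3 = -2
  a_7 = -1·-2 + 1·-4 + 1·-3 = -5
  a_8 = -1·-5 + 1·-2 + 1·-4 = -1

-1,1,1 ; -1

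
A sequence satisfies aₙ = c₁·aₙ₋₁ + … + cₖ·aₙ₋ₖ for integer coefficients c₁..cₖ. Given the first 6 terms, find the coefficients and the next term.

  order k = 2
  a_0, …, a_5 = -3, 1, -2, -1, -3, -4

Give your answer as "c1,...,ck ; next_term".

  a_2 = 1·1 + 1·-3 = -2
  a_3 = 1·-2 + 1·1 = -1
  a_4 = 1·-1 + 1·-2 = -3
  a_5 = 1·-3 + 1·-1 = -4
  a_6 = 1·-4 + 1·-3 = -7

1,1 ; -7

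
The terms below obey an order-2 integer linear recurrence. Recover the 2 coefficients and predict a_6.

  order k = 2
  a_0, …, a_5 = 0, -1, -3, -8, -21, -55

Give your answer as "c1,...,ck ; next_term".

  a_2 = 3·-1 + -1·0 = -3
  a_3 = 3·-3 + -1·-1 = -8
  a_4 = 3·-8 + -1·-3 = -21
  a_5 = 3·-21 + -1·-8 = -55
  a_6 = 3·-55 + -1·-21 = -144

3,-1 ; -144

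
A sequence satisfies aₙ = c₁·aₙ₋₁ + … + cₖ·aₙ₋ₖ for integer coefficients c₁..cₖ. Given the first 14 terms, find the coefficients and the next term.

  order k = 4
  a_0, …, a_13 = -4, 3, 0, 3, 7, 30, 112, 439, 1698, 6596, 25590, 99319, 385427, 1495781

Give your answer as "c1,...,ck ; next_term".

  a_4 = 3·3 + 4·0 + -2·3 + -1·-4 = 7
  a_5 = 3·7 + 4·3 + -2·0 + -1·3 = 30
  a_6 = 3·30 + 4·7 + -2·3 + -1·0 = 112
  a_7 = 3·112 + 4·30 + -2·7 + -1·3 = 439
  a_8 = 3·439 + 4·112 + -2·30 + -1·7 = 1698
  a_9 = 3·1698 + 4·439 + -2·112 + -1·30 = 6596
  a_10 = 3·6596 + 4·1698 + -2·439 + -1·112 = 25590
  a_11 = 3·25590 + 4·6596 + -2·1698 + -1·439 = 99319
  a_12 = 3·99319 + 4·25590 + -2·6596 + -1·1698 = 385427
  a_13 = 3·385427 + 4·99319 + -2·25590 + -1·6596 = 1495781
  a_14 = 3·1495781 + 4·385427 + -2·99319 + -1·25590 = 5804823

3,4,-2,-1 ; 5804823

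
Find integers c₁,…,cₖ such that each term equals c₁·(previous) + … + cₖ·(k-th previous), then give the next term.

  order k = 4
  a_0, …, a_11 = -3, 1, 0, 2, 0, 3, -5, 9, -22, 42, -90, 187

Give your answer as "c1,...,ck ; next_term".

-1,2,-1,-1 ; -387

  a_4 = -1·2 + 2·0 + -1·1 + -1·-3 = 0
  a_5 = -1·0 + 2·2 + -1·0 + -1·1 = 3
  a_6 = -1·3 + 2·0 + -1·2 + -1·0 = -5
  a_7 = -1·-5 + 2·3 + -1·0 + -1·2 = 9
  a_8 = -1·9 + 2·-5 + -1·3 + -1·0 = -22
  a_9 = -1·-22 + 2·9 + -1·-5 + -1·3 = 42
  a_10 = -1·42 + 2·-22 + -1·9 + -1·-5 = -90
  a_11 = -1·-90 + 2·42 + -1·-22 + -1·9 = 187
  a_12 = -1·187 + 2·-90 + -1·42 + -1·-22 = -387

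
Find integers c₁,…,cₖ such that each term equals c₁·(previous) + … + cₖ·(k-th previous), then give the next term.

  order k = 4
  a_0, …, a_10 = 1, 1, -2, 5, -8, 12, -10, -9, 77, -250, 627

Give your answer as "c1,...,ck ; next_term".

  a_4 = -3·5 + -1·-2 + 4·1 + 1·1 = -8
  a_5 = -3·-8 + -1·5 + 4·-2 + 1·1 = 12
  a_6 = -3·12 + -1·-8 + 4·5 + 1·-2 = -10
  a_7 = -3·-10 + -1·12 + 4·-8 + 1·5 = -9
  a_8 = -3·-9 + -1·-10 + 4·12 + 1·-8 = 77
  a_9 = -3·77 + -1·-9 + 4·-10 + 1·12 = -250
  a_10 = -3·-250 + -1·77 + 4·-9 + 1·-10 = 627
  a_11 = -3·627 + -1·-250 + 4·77 + 1·-9 = -1332

-3,-1,4,1 ; -1332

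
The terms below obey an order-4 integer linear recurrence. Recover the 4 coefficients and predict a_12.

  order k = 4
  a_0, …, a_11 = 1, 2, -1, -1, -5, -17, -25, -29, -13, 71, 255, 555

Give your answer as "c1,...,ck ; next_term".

  a_4 = 2·-1 + -1·-1 + 0·2 + -4·1 = -5
  a_5 = 2·-5 + -1·-1 + 0·-1 + -4·2 = -17
  a_6 = 2·-17 + -1·-5 + 0·-1 + -4·-1 = -25
  a_7 = 2·-25 + -1·-17 + 0·-5 + -4·-1 = -29
  a_8 = 2·-29 + -1·-25 + 0·-17 + -4·-5 = -13
  a_9 = 2·-13 + -1·-29 + 0·-25 + -4·-17 = 71
  a_10 = 2·71 + -1·-13 + 0·-29 + -4·-25 = 255
  a_11 = 2·255 + -1·71 + 0·-13 + -4·-29 = 555
  a_12 = 2·555 + -1·255 + 0·71 + -4·-13 = 907

2,-1,0,-4 ; 907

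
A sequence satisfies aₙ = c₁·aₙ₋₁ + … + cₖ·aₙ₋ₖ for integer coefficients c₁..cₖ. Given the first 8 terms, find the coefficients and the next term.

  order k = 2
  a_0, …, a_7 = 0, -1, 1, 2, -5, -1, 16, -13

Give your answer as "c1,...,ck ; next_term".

-1,-3 ; -35

  a_2 = -1·-1 + -3·0 = 1
  a_3 = -1·1 + -3·-1 = 2
  a_4 = -1·2 + -3·1 = -5
  a_5 = -1·-5 + -3·2 = -1
  a_6 = -1·-1 + -3·-5 = 16
  a_7 = -1·16 + -3·-1 = -13
  a_8 = -1·-13 + -3·16 = -35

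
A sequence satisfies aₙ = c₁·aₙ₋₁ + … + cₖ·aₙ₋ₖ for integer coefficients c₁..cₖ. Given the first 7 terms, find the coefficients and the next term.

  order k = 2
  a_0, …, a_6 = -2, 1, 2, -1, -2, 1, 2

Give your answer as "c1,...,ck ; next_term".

  a_2 = 0·1 + -1·-2 = 2
  a_3 = 0·2 + -1·1 = -1
  a_4 = 0·-1 + -1·2 = -2
  a_5 = 0·-2 + -1·-1 = 1
  a_6 = 0·1 + -1·-2 = 2
  a_7 = 0·2 + -1·1 = -1

0,-1 ; -1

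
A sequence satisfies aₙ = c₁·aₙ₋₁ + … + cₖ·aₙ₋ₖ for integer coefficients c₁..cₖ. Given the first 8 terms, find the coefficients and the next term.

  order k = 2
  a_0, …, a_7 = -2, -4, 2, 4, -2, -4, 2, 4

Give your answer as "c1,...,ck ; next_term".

  a_2 = 0·-4 + -1·-2 = 2
  a_3 = 0·2 + -1·-4 = 4
  a_4 = 0·4 + -1·2 = -2
  a_5 = 0·-2 + -1·4 = -4
  a_6 = 0·-4 + -1·-2 = 2
  a_7 = 0·2 + -1·-4 = 4
  a_8 = 0·4 + -1·2 = -2

0,-1 ; -2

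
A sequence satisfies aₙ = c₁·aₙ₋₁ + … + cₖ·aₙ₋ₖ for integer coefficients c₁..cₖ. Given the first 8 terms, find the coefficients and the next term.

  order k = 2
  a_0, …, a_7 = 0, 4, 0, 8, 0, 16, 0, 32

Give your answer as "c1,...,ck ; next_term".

  a_2 = 0·4 + 2·0 = 0
  a_3 = 0·0 + 2·4 = 8
  a_4 = 0·8 + 2·0 = 0
  a_5 = 0·0 + 2·8 = 16
  a_6 = 0·16 + 2·0 = 0
  a_7 = 0·0 + 2·16 = 32
  a_8 = 0·32 + 2·0 = 0

0,2 ; 0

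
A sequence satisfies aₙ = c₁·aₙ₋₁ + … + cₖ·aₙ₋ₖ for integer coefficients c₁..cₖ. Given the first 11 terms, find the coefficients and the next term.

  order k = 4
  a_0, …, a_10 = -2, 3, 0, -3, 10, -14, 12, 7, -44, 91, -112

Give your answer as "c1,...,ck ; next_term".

  a_4 = -2·-3 + -1·0 + 2·3 + 1·-2 = 10
  a_5 = -2·10 + -1·-3 + 2·0 + 1·3 = -14
  a_6 = -2·-14 + -1·10 + 2·-3 + 1·0 = 12
  a_7 = -2·12 + -1·-14 + 2·10 + 1·-3 = 7
  a_8 = -2·7 + -1·12 + 2·-14 + 1·10 = -44
  a_9 = -2·-44 + -1·7 + 2·12 + 1·-14 = 91
  a_10 = -2·91 + -1·-44 + 2·7 + 1·12 = -112
  a_11 = -2·-112 + -1·91 + 2·-44 + 1·7 = 52

-2,-1,2,1 ; 52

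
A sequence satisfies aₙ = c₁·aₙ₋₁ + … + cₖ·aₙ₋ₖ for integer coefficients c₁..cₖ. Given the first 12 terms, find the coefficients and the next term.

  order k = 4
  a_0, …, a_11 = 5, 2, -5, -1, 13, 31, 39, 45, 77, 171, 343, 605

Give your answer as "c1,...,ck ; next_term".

  a_4 = 2·-1 + -1·-5 + 0·2 + 2·5 = 13
  a_5 = 2·13 + -1·-1 + 0·-5 + 2·2 = 31
  a_6 = 2·31 + -1·13 + 0·-1 + 2·-5 = 39
  a_7 = 2·39 + -1·31 + 0·13 + 2·-1 = 45
  a_8 = 2·45 + -1·39 + 0·31 + 2·13 = 77
  a_9 = 2·77 + -1·45 + 0·39 + 2·31 = 171
  a_10 = 2·171 + -1·77 + 0·45 + 2·39 = 343
  a_11 = 2·343 + -1·171 + 0·77 + 2·45 = 605
  a_12 = 2·605 + -1·343 + 0·171 + 2·77 = 1021

2,-1,0,2 ; 1021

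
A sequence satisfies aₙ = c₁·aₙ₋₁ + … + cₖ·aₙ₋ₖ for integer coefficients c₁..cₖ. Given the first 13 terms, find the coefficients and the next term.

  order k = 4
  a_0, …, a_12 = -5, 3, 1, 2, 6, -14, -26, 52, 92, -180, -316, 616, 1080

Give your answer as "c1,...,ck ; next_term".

0,-4,0,-2 ; -2104

  a_4 = 0·2 + -4·1 + 0·3 + -2·-5 = 6
  a_5 = 0·6 + -4·2 + 0·1 + -2·3 = -14
  a_6 = 0·-14 + -4·6 + 0·2 + -2·1 = -26
  a_7 = 0·-26 + -4·-14 + 0·6 + -2·2 = 52
  a_8 = 0·52 + -4·-26 + 0·-14 + -2·6 = 92
  a_9 = 0·92 + -4·52 + 0·-26 + -2·-14 = -180
  a_10 = 0·-180 + -4·92 + 0·52 + -2·-26 = -316
  a_11 = 0·-316 + -4·-180 + 0·92 + -2·52 = 616
  a_12 = 0·616 + -4·-316 + 0·-180 + -2·92 = 1080
  a_13 = 0·1080 + -4·616 + 0·-316 + -2·-180 = -2104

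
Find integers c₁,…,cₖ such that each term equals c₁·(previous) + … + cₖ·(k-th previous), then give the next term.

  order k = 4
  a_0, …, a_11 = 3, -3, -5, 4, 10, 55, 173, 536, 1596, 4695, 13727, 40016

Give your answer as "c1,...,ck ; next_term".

  a_4 = 3·4 + 1·-5 + -3·-3 + -2·3 = 10
  a_5 = 3·10 + 1·4 + -3·-5 + -2·-3 = 55
  a_6 = 3·55 + 1·10 + -3·4 + -2·-5 = 173
  a_7 = 3·173 + 1·55 + -3·10 + -2·4 = 536
  a_8 = 3·536 + 1·173 + -3·55 + -2·10 = 1596
  a_9 = 3·1596 + 1·536 + -3·173 + -2·55 = 4695
  a_10 = 3·4695 + 1·1596 + -3·536 + -2·173 = 13727
  a_11 = 3·13727 + 1·4695 + -3·1596 + -2·536 = 40016
  a_12 = 3·40016 + 1·13727 + -3·4695 + -2·1596 = 116498

3,1,-3,-2 ; 116498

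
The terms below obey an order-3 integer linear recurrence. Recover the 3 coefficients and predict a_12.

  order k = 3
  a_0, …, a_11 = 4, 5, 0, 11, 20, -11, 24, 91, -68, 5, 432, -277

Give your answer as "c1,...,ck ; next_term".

  a_3 = 0·0 + -1·5 + 4·4 = 11
  a_4 = 0·11 + -1·0 + 4·5 = 20
  a_5 = 0·20 + -1·11 + 4·0 = -11
  a_6 = 0·-11 + -1·20 + 4·11 = 24
  a_7 = 0·24 + -1·-11 + 4·20 = 91
  a_8 = 0·91 + -1·24 + 4·-11 = -68
  a_9 = 0·-68 + -1·91 + 4·24 = 5
  a_10 = 0·5 + -1·-68 + 4·91 = 432
  a_11 = 0·432 + -1·5 + 4·-68 = -277
  a_12 = 0·-277 + -1·432 + 4·5 = -412

0,-1,4 ; -412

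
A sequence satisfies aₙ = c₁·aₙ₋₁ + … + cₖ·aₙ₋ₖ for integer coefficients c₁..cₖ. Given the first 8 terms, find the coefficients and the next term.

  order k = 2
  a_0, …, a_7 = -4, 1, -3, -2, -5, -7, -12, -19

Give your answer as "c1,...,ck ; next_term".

  a_2 = 1·1 + 1·-4 = -3
  a_3 = 1·-3 + 1·1 = -2
  a_4 = 1·-2 + 1·-3 = -5
  a_5 = 1·-5 + 1·-2 = -7
  a_6 = 1·-7 + 1·-5 = -12
  a_7 = 1·-12 + 1·-7 = -19
  a_8 = 1·-19 + 1·-12 = -31

1,1 ; -31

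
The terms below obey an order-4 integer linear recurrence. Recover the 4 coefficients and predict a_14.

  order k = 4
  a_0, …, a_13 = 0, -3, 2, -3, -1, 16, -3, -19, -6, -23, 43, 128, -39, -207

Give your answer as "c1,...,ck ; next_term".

0,-2,-1,-4 ; -222

  a_4 = 0·-3 + -2·2 + -1·-3 + -4·0 = -1
  a_5 = 0·-1 + -2·-3 + -1·2 + -4·-3 = 16
  a_6 = 0·16 + -2·-1 + -1·-3 + -4·2 = -3
  a_7 = 0·-3 + -2·16 + -1·-1 + -4·-3 = -19
  a_8 = 0·-19 + -2·-3 + -1·16 + -4·-1 = -6
  a_9 = 0·-6 + -2·-19 + -1·-3 + -4·16 = -23
  a_10 = 0·-23 + -2·-6 + -1·-19 + -4·-3 = 43
  a_11 = 0·43 + -2·-23 + -1·-6 + -4·-19 = 128
  a_12 = 0·128 + -2·43 + -1·-23 + -4·-6 = -39
  a_13 = 0·-39 + -2·128 + -1·43 + -4·-23 = -207
  a_14 = 0·-207 + -2·-39 + -1·128 + -4·43 = -222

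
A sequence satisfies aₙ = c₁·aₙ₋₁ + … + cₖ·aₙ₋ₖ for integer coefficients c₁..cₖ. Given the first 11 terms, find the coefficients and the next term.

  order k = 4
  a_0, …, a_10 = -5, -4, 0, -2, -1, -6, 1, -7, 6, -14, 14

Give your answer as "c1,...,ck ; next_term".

  a_4 = 0·-2 + 1·0 + -1·-4 + 1·-5 = -1
  a_5 = 0·-1 + 1·-2 + -1·0 + 1·-4 = -6
  a_6 = 0·-6 + 1·-1 + -1·-2 + 1·0 = 1
  a_7 = 0·1 + 1·-6 + -1·-1 + 1·-2 = -7
  a_8 = 0·-7 + 1·1 + -1·-6 + 1·-1 = 6
  a_9 = 0·6 + 1·-7 + -1·1 + 1·-6 = -14
  a_10 = 0·-14 + 1·6 + -1·-7 + 1·1 = 14
  a_11 = 0·14 + 1·-14 + -1·6 + 1·-7 = -27

0,1,-1,1 ; -27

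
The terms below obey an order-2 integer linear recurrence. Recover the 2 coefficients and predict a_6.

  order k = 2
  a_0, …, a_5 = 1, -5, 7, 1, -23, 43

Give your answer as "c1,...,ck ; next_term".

  a_2 = -2·-5 + -3·1 = 7
  a_3 = -2·7 + -3·-5 = 1
  a_4 = -2·1 + -3·7 = -23
  a_5 = -2·-23 + -3·1 = 43
  a_6 = -2·43 + -3·-23 = -17

-2,-3 ; -17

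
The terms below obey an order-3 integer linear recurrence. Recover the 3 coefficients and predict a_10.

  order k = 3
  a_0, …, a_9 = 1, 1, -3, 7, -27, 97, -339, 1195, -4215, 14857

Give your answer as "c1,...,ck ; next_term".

-3,1,-3 ; -52371

  a_3 = -3·-3 + 1·1 + -3·1 = 7
  a_4 = -3·7 + 1·-3 + -3·1 = -27
  a_5 = -3·-27 + 1·7 + -3·-3 = 97
  a_6 = -3·97 + 1·-27 + -3·7 = -339
  a_7 = -3·-339 + 1·97 + -3·-27 = 1195
  a_8 = -3·1195 + 1·-339 + -3·97 = -4215
  a_9 = -3·-4215 + 1·1195 + -3·-339 = 14857
  a_10 = -3·14857 + 1·-4215 + -3·1195 = -52371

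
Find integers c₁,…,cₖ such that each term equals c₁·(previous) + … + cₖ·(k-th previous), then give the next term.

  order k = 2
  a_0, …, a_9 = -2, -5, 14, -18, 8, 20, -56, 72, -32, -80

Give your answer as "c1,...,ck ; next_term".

  a_2 = -2·-5 + -2·-2 = 14
  a_3 = -2·14 + -2·-5 = -18
  a_4 = -2·-18 + -2·14 = 8
  a_5 = -2·8 + -2·-18 = 20
  a_6 = -2·20 + -2·8 = -56
  a_7 = -2·-56 + -2·20 = 72
  a_8 = -2·72 + -2·-56 = -32
  a_9 = -2·-32 + -2·72 = -80
  a_10 = -2·-80 + -2·-32 = 224

-2,-2 ; 224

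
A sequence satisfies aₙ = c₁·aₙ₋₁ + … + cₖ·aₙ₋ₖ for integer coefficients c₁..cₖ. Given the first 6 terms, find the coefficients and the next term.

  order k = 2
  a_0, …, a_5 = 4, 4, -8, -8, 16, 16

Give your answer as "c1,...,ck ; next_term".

  a_2 = 0·4 + -2·4 = -8
  a_3 = 0·-8 + -2·4 = -8
  a_4 = 0·-8 + -2·-8 = 16
  a_5 = 0·16 + -2·-8 = 16
  a_6 = 0·16 + -2·16 = -32

0,-2 ; -32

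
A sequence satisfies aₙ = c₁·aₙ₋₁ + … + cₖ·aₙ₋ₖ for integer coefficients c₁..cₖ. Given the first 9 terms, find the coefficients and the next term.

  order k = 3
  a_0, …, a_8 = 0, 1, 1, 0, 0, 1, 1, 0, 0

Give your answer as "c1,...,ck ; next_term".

1,-1,1 ; 1

  a_3 = 1·1 + -1·1 + 1·0 = 0
  a_4 = 1·0 + -1·1 + 1·1 = 0
  a_5 = 1·0 + -1·0 + 1·1 = 1
  a_6 = 1·1 + -1·0 + 1·0 = 1
  a_7 = 1·1 + -1·1 + 1·0 = 0
  a_8 = 1·0 + -1·1 + 1·1 = 0
  a_9 = 1·0 + -1·0 + 1·1 = 1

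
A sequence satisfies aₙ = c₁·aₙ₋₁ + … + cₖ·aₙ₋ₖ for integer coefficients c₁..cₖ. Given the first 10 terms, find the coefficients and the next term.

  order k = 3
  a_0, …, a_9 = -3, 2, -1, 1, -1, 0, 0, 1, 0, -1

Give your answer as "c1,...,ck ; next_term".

0,-1,-1 ; -1

  a_3 = 0·-1 + -1·2 + -1·-3 = 1
  a_4 = 0·1 + -1·-1 + -1·2 = -1
  a_5 = 0·-1 + -1·1 + -1·-1 = 0
  a_6 = 0·0 + -1·-1 + -1·1 = 0
  a_7 = 0·0 + -1·0 + -1·-1 = 1
  a_8 = 0·1 + -1·0 + -1·0 = 0
  a_9 = 0·0 + -1·1 + -1·0 = -1
  a_10 = 0·-1 + -1·0 + -1·1 = -1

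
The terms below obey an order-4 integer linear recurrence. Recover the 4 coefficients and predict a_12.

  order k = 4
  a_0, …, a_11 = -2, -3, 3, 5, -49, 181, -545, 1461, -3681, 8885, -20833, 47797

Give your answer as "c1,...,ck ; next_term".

-4,-3,4,4 ; -107873

  a_4 = -4·5 + -3·3 + 4·-3 + 4·-2 = -49
  a_5 = -4·-49 + -3·5 + 4·3 + 4·-3 = 181
  a_6 = -4·181 + -3·-49 + 4·5 + 4·3 = -545
  a_7 = -4·-545 + -3·181 + 4·-49 + 4·5 = 1461
  a_8 = -4·1461 + -3·-545 + 4·181 + 4·-49 = -3681
  a_9 = -4·-3681 + -3·1461 + 4·-545 + 4·181 = 8885
  a_10 = -4·8885 + -3·-3681 + 4·1461 + 4·-545 = -20833
  a_11 = -4·-20833 + -3·8885 + 4·-3681 + 4·1461 = 47797
  a_12 = -4·47797 + -3·-20833 + 4·8885 + 4·-3681 = -107873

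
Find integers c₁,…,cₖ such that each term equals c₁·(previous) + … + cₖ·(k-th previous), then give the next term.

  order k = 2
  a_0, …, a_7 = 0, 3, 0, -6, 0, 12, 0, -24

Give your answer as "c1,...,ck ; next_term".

0,-2 ; 0

  a_2 = 0·3 + -2·0 = 0
  a_3 = 0·0 + -2·3 = -6
  a_4 = 0·-6 + -2·0 = 0
  a_5 = 0·0 + -2·-6 = 12
  a_6 = 0·12 + -2·0 = 0
  a_7 = 0·0 + -2·12 = -24
  a_8 = 0·-24 + -2·0 = 0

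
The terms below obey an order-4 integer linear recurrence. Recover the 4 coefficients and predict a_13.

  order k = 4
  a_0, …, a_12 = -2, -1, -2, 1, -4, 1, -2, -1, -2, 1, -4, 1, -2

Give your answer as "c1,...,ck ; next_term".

-1,0,1,1 ; -1

  a_4 = -1·1 + 0·-2 + 1·-1 + 1·-2 = -4
  a_5 = -1·-4 + 0·1 + 1·-2 + 1·-1 = 1
  a_6 = -1·1 + 0·-4 + 1·1 + 1·-2 = -2
  a_7 = -1·-2 + 0·1 + 1·-4 + 1·1 = -1
  a_8 = -1·-1 + 0·-2 + 1·1 + 1·-4 = -2
  a_9 = -1·-2 + 0·-1 + 1·-2 + 1·1 = 1
  a_10 = -1·1 + 0·-2 + 1·-1 + 1·-2 = -4
  a_11 = -1·-4 + 0·1 + 1·-2 + 1·-1 = 1
  a_12 = -1·1 + 0·-4 + 1·1 + 1·-2 = -2
  a_13 = -1·-2 + 0·1 + 1·-4 + 1·1 = -1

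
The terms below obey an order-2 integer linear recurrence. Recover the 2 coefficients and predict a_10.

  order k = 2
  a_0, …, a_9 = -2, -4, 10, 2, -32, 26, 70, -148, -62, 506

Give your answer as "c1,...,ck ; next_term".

  a_2 = -1·-4 + -3·-2 = 10
  a_3 = -1·10 + -3·-4 = 2
  a_4 = -1·2 + -3·10 = -32
  a_5 = -1·-32 + -3·2 = 26
  a_6 = -1·26 + -3·-32 = 70
  a_7 = -1·70 + -3·26 = -148
  a_8 = -1·-148 + -3·70 = -62
  a_9 = -1·-62 + -3·-148 = 506
  a_10 = -1·506 + -3·-62 = -320

-1,-3 ; -320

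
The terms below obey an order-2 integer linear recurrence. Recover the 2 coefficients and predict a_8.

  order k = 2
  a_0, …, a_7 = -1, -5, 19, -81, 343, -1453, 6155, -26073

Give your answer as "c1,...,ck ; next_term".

-4,1 ; 110447

  a_2 = -4·-5 + 1·-1 = 19
  a_3 = -4·19 + 1·-5 = -81
  a_4 = -4·-81 + 1·19 = 343
  a_5 = -4·343 + 1·-81 = -1453
  a_6 = -4·-1453 + 1·343 = 6155
  a_7 = -4·6155 + 1·-1453 = -26073
  a_8 = -4·-26073 + 1·6155 = 110447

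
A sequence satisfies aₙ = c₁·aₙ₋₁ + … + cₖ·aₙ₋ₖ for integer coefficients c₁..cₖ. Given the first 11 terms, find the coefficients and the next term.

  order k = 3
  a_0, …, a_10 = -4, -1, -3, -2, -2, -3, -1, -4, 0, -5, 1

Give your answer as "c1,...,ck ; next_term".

-1,1,1 ; -6

  a_3 = -1·-3 + 1·-1 + 1·-4 = -2
  a_4 = -1·-2 + 1·-3 + 1·-1 = -2
  a_5 = -1·-2 + 1·-2 + 1·-3 = -3
  a_6 = -1·-3 + 1·-2 + 1·-2 = -1
  a_7 = -1·-1 + 1·-3 + 1·-2 = -4
  a_8 = -1·-4 + 1·-1 + 1·-3 = 0
  a_9 = -1·0 + 1·-4 + 1·-1 = -5
  a_10 = -1·-5 + 1·0 + 1·-4 = 1
  a_11 = -1·1 + 1·-5 + 1·0 = -6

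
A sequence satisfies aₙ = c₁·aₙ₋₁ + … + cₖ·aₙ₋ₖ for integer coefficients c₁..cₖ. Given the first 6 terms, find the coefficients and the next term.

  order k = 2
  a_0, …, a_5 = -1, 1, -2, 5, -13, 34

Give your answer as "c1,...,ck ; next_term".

-3,-1 ; -89

  a_2 = -3·1 + -1·-1 = -2
  a_3 = -3·-2 + -1·1 = 5
  a_4 = -3·5 + -1·-2 = -13
  a_5 = -3·-13 + -1·5 = 34
  a_6 = -3·34 + -1·-13 = -89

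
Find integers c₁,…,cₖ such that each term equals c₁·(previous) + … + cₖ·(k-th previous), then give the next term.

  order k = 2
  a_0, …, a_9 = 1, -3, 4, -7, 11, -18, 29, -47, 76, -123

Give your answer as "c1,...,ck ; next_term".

-1,1 ; 199

  a_2 = -1·-3 + 1·1 = 4
  a_3 = -1·4 + 1·-3 = -7
  a_4 = -1·-7 + 1·4 = 11
  a_5 = -1·11 + 1·-7 = -18
  a_6 = -1·-18 + 1·11 = 29
  a_7 = -1·29 + 1·-18 = -47
  a_8 = -1·-47 + 1·29 = 76
  a_9 = -1·76 + 1·-47 = -123
  a_10 = -1·-123 + 1·76 = 199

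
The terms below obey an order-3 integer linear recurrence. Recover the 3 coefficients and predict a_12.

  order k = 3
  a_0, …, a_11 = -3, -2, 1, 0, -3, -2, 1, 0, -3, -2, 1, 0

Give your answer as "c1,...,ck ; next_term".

1,-1,1 ; -3

  a_3 = 1·1 + -1·-2 + 1·-3 = 0
  a_4 = 1·0 + -1·1 + 1·-2 = -3
  a_5 = 1·-3 + -1·0 + 1·1 = -2
  a_6 = 1·-2 + -1·-3 + 1·0 = 1
  a_7 = 1·1 + -1·-2 + 1·-3 = 0
  a_8 = 1·0 + -1·1 + 1·-2 = -3
  a_9 = 1·-3 + -1·0 + 1·1 = -2
  a_10 = 1·-2 + -1·-3 + 1·0 = 1
  a_11 = 1·1 + -1·-2 + 1·-3 = 0
  a_12 = 1·0 + -1·1 + 1·-2 = -3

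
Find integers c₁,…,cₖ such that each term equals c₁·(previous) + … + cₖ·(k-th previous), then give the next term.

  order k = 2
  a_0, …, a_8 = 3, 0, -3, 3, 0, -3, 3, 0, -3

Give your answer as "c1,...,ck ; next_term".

-1,-1 ; 3

  a_2 = -1·0 + -1·3 = -3
  a_3 = -1·-3 + -1·0 = 3
  a_4 = -1·3 + -1·-3 = 0
  a_5 = -1·0 + -1·3 = -3
  a_6 = -1·-3 + -1·0 = 3
  a_7 = -1·3 + -1·-3 = 0
  a_8 = -1·0 + -1·3 = -3
  a_9 = -1·-3 + -1·0 = 3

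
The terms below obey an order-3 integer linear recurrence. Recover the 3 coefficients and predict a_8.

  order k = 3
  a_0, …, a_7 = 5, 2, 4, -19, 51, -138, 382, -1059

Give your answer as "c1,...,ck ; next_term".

-3,-1,-1 ; 2933

  a_3 = -3·4 + -1·2 + -1·5 = -19
  a_4 = -3·-19 + -1·4 + -1·2 = 51
  a_5 = -3·51 + -1·-19 + -1·4 = -138
  a_6 = -3·-138 + -1·51 + -1·-19 = 382
  a_7 = -3·382 + -1·-138 + -1·51 = -1059
  a_8 = -3·-1059 + -1·382 + -1·-138 = 2933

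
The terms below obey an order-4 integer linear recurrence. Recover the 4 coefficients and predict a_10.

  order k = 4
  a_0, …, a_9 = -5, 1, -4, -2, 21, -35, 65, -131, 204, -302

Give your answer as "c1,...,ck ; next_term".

  a_4 = -2·-2 + -1·-4 + -2·1 + -3·-5 = 21
  a_5 = -2·21 + -1·-2 + -2·-4 + -3·1 = -35
  a_6 = -2·-35 + -1·21 + -2·-2 + -3·-4 = 65
  a_7 = -2·65 + -1·-35 + -2·21 + -3·-2 = -131
  a_8 = -2·-131 + -1·65 + -2·-35 + -3·21 = 204
  a_9 = -2·204 + -1·-131 + -2·65 + -3·-35 = -302
  a_10 = -2·-302 + -1·204 + -2·-131 + -3·65 = 467

-2,-1,-2,-3 ; 467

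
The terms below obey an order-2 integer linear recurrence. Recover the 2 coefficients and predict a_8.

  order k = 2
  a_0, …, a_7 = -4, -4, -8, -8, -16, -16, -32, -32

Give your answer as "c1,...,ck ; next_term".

  a_2 = 0·-4 + 2·-4 = -8
  a_3 = 0·-8 + 2·-4 = -8
  a_4 = 0·-8 + 2·-8 = -16
  a_5 = 0·-16 + 2·-8 = -16
  a_6 = 0·-16 + 2·-16 = -32
  a_7 = 0·-32 + 2·-16 = -32
  a_8 = 0·-32 + 2·-32 = -64

0,2 ; -64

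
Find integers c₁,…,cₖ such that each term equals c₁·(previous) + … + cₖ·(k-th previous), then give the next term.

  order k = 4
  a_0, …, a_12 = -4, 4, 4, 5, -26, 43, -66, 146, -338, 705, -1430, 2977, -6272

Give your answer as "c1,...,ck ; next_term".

  a_4 = -2·5 + -1·4 + -2·4 + 1·-4 = -26
  a_5 = -2·-26 + -1·5 + -2·4 + 1·4 = 43
  a_6 = -2·43 + -1·-26 + -2·5 + 1·4 = -66
  a_7 = -2·-66 + -1·43 + -2·-26 + 1·5 = 146
  a_8 = -2·146 + -1·-66 + -2·43 + 1·-26 = -338
  a_9 = -2·-338 + -1·146 + -2·-66 + 1·43 = 705
  a_10 = -2·705 + -1·-338 + -2·146 + 1·-66 = -1430
  a_11 = -2·-1430 + -1·705 + -2·-338 + 1·146 = 2977
  a_12 = -2·2977 + -1·-1430 + -2·705 + 1·-338 = -6272
  a_13 = -2·-6272 + -1·2977 + -2·-1430 + 1·705 = 13132

-2,-1,-2,1 ; 13132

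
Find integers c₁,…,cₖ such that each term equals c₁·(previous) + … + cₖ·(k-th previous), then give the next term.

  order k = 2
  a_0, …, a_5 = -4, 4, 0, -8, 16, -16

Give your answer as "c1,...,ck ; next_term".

-2,-2 ; 0

  a_2 = -2·4 + -2·-4 = 0
  a_3 = -2·0 + -2·4 = -8
  a_4 = -2·-8 + -2·0 = 16
  a_5 = -2·16 + -2·-8 = -16
  a_6 = -2·-16 + -2·16 = 0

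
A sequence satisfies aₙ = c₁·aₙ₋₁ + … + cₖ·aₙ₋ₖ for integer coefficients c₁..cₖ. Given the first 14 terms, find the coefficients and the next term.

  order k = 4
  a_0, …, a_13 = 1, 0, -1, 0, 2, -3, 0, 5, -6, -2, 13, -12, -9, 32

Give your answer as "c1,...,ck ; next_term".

-1,-1,1,1 ; -22

  a_4 = -1·0 + -1·-1 + 1·0 + 1·1 = 2
  a_5 = -1·2 + -1·0 + 1·-1 + 1·0 = -3
  a_6 = -1·-3 + -1·2 + 1·0 + 1·-1 = 0
  a_7 = -1·0 + -1·-3 + 1·2 + 1·0 = 5
  a_8 = -1·5 + -1·0 + 1·-3 + 1·2 = -6
  a_9 = -1·-6 + -1·5 + 1·0 + 1·-3 = -2
  a_10 = -1·-2 + -1·-6 + 1·5 + 1·0 = 13
  a_11 = -1·13 + -1·-2 + 1·-6 + 1·5 = -12
  a_12 = -1·-12 + -1·13 + 1·-2 + 1·-6 = -9
  a_13 = -1·-9 + -1·-12 + 1·13 + 1·-2 = 32
  a_14 = -1·32 + -1·-9 + 1·-12 + 1·13 = -22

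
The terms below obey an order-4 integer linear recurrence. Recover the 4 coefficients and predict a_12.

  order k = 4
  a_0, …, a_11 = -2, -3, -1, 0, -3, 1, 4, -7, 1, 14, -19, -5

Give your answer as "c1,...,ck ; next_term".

0,-1,2,-1 ; 46

  a_4 = 0·0 + -1·-1 + 2·-3 + -1·-2 = -3
  a_5 = 0·-3 + -1·0 + 2·-1 + -1·-3 = 1
  a_6 = 0·1 + -1·-3 + 2·0 + -1·-1 = 4
  a_7 = 0·4 + -1·1 + 2·-3 + -1·0 = -7
  a_8 = 0·-7 + -1·4 + 2·1 + -1·-3 = 1
  a_9 = 0·1 + -1·-7 + 2·4 + -1·1 = 14
  a_10 = 0·14 + -1·1 + 2·-7 + -1·4 = -19
  a_11 = 0·-19 + -1·14 + 2·1 + -1·-7 = -5
  a_12 = 0·-5 + -1·-19 + 2·14 + -1·1 = 46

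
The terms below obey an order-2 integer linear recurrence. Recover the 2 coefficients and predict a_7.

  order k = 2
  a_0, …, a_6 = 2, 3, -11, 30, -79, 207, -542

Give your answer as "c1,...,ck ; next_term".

  a_2 = -3·3 + -1·2 = -11
  a_3 = -3·-11 + -1·3 = 30
  a_4 = -3·30 + -1·-11 = -79
  a_5 = -3·-79 + -1·30 = 207
  a_6 = -3·207 + -1·-79 = -542
  a_7 = -3·-542 + -1·207 = 1419

-3,-1 ; 1419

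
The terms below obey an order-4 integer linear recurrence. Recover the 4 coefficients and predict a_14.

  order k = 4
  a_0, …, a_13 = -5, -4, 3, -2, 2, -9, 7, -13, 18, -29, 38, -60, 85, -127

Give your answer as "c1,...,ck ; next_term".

0,1,-1,1 ; 183

  a_4 = 0·-2 + 1·3 + -1·-4 + 1·-5 = 2
  a_5 = 0·2 + 1·-2 + -1·3 + 1·-4 = -9
  a_6 = 0·-9 + 1·2 + -1·-2 + 1·3 = 7
  a_7 = 0·7 + 1·-9 + -1·2 + 1·-2 = -13
  a_8 = 0·-13 + 1·7 + -1·-9 + 1·2 = 18
  a_9 = 0·18 + 1·-13 + -1·7 + 1·-9 = -29
  a_10 = 0·-29 + 1·18 + -1·-13 + 1·7 = 38
  a_11 = 0·38 + 1·-29 + -1·18 + 1·-13 = -60
  a_12 = 0·-60 + 1·38 + -1·-29 + 1·18 = 85
  a_13 = 0·85 + 1·-60 + -1·38 + 1·-29 = -127
  a_14 = 0·-127 + 1·85 + -1·-60 + 1·38 = 183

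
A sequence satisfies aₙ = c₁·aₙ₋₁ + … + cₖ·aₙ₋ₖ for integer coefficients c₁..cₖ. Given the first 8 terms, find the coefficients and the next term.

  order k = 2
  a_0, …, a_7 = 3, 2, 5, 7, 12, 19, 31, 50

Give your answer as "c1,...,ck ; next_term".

  a_2 = 1·2 + 1·3 = 5
  a_3 = 1·5 + 1·2 = 7
  a_4 = 1·7 + 1·5 = 12
  a_5 = 1·12 + 1·7 = 19
  a_6 = 1·19 + 1·12 = 31
  a_7 = 1·31 + 1·19 = 50
  a_8 = 1·50 + 1·31 = 81

1,1 ; 81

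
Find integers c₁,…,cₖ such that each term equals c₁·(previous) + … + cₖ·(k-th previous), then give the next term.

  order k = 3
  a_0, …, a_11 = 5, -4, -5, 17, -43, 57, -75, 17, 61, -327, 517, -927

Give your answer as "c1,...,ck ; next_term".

  a_3 = -1·-5 + 2·-4 + 4·5 = 17
  a_4 = -1·17 + 2·-5 + 4·-4 = -43
  a_5 = -1·-43 + 2·17 + 4·-5 = 57
  a_6 = -1·57 + 2·-43 + 4·17 = -75
  a_7 = -1·-75 + 2·57 + 4·-43 = 17
  a_8 = -1·17 + 2·-75 + 4·57 = 61
  a_9 = -1·61 + 2·17 + 4·-75 = -327
  a_10 = -1·-327 + 2·61 + 4·17 = 517
  a_11 = -1·517 + 2·-327 + 4·61 = -927
  a_12 = -1·-927 + 2·517 + 4·-327 = 653

-1,2,4 ; 653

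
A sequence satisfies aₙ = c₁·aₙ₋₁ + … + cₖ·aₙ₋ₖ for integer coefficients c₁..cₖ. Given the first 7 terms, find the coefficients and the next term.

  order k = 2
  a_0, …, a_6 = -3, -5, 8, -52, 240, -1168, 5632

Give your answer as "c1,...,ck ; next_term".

  a_2 = -4·-5 + 4·-3 = 8
  a_3 = -4·8 + 4·-5 = -52
  a_4 = -4·-52 + 4·8 = 240
  a_5 = -4·240 + 4·-52 = -1168
  a_6 = -4·-1168 + 4·240 = 5632
  a_7 = -4·5632 + 4·-1168 = -27200

-4,4 ; -27200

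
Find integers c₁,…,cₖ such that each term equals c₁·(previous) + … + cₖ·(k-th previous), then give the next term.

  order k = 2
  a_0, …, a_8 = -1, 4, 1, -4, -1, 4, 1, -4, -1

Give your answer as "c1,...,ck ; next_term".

0,-1 ; 4

  a_2 = 0·4 + -1·-1 = 1
  a_3 = 0·1 + -1·4 = -4
  a_4 = 0·-4 + -1·1 = -1
  a_5 = 0·-1 + -1·-4 = 4
  a_6 = 0·4 + -1·-1 = 1
  a_7 = 0·1 + -1·4 = -4
  a_8 = 0·-4 + -1·1 = -1
  a_9 = 0·-1 + -1·-4 = 4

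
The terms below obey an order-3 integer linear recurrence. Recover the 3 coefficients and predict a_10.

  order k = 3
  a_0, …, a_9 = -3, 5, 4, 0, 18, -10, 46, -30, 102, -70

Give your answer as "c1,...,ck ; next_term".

-1,2,2 ; 214

  a_3 = -1·4 + 2·5 + 2·-3 = 0
  a_4 = -1·0 + 2·4 + 2·5 = 18
  a_5 = -1·18 + 2·0 + 2·4 = -10
  a_6 = -1·-10 + 2·18 + 2·0 = 46
  a_7 = -1·46 + 2·-10 + 2·18 = -30
  a_8 = -1·-30 + 2·46 + 2·-10 = 102
  a_9 = -1·102 + 2·-30 + 2·46 = -70
  a_10 = -1·-70 + 2·102 + 2·-30 = 214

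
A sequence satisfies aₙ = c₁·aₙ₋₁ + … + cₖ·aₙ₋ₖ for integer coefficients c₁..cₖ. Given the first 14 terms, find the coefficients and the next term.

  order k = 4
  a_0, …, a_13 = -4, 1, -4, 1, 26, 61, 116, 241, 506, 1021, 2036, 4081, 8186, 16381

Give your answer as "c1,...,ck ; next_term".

  a_4 = 3·1 + -3·-4 + 3·1 + -2·-4 = 26
  a_5 = 3·26 + -3·1 + 3·-4 + -2·1 = 61
  a_6 = 3·61 + -3·26 + 3·1 + -2·-4 = 116
  a_7 = 3·116 + -3·61 + 3·26 + -2·1 = 241
  a_8 = 3·241 + -3·116 + 3·61 + -2·26 = 506
  a_9 = 3·506 + -3·241 + 3·116 + -2·61 = 1021
  a_10 = 3·1021 + -3·506 + 3·241 + -2·116 = 2036
  a_11 = 3·2036 + -3·1021 + 3·506 + -2·241 = 4081
  a_12 = 3·4081 + -3·2036 + 3·1021 + -2·506 = 8186
  a_13 = 3·8186 + -3·4081 + 3·2036 + -2·1021 = 16381
  a_14 = 3·16381 + -3·8186 + 3·4081 + -2·2036 = 32756

3,-3,3,-2 ; 32756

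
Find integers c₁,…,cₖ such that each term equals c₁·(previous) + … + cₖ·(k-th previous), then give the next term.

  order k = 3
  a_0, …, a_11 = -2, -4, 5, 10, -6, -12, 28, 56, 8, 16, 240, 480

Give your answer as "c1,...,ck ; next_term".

2,-2,4 ; 544

  a_3 = 2·5 + -2·-4 + 4·-2 = 10
  a_4 = 2·10 + -2·5 + 4·-4 = -6
  a_5 = 2·-6 + -2·10 + 4·5 = -12
  a_6 = 2·-12 + -2·-6 + 4·10 = 28
  a_7 = 2·28 + -2·-12 + 4·-6 = 56
  a_8 = 2·56 + -2·28 + 4·-12 = 8
  a_9 = 2·8 + -2·56 + 4·28 = 16
  a_10 = 2·16 + -2·8 + 4·56 = 240
  a_11 = 2·240 + -2·16 + 4·8 = 480
  a_12 = 2·480 + -2·240 + 4·16 = 544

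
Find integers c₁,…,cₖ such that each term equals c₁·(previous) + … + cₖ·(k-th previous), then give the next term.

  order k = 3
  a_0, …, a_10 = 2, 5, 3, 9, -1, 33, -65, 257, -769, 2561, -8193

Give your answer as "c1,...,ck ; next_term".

  a_3 = -3·3 + 2·5 + 4·2 = 9
  a_4 = -3·9 + 2·3 + 4·5 = -1
  a_5 = -3·-1 + 2·9 + 4·3 = 33
  a_6 = -3·33 + 2·-1 + 4·9 = -65
  a_7 = -3·-65 + 2·33 + 4·-1 = 257
  a_8 = -3·257 + 2·-65 + 4·33 = -769
  a_9 = -3·-769 + 2·257 + 4·-65 = 2561
  a_10 = -3·2561 + 2·-769 + 4·257 = -8193
  a_11 = -3·-8193 + 2·2561 + 4·-769 = 26625

-3,2,4 ; 26625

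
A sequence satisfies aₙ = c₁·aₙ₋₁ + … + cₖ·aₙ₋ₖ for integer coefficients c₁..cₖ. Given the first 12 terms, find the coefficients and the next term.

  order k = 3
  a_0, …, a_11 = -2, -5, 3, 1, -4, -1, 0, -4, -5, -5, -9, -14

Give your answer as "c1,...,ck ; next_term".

1,0,1 ; -19

  a_3 = 1·3 + 0·-5 + 1·-2 = 1
  a_4 = 1·1 + 0·3 + 1·-5 = -4
  a_5 = 1·-4 + 0·1 + 1·3 = -1
  a_6 = 1·-1 + 0·-4 + 1·1 = 0
  a_7 = 1·0 + 0·-1 + 1·-4 = -4
  a_8 = 1·-4 + 0·0 + 1·-1 = -5
  a_9 = 1·-5 + 0·-4 + 1·0 = -5
  a_10 = 1·-5 + 0·-5 + 1·-4 = -9
  a_11 = 1·-9 + 0·-5 + 1·-5 = -14
  a_12 = 1·-14 + 0·-9 + 1·-5 = -19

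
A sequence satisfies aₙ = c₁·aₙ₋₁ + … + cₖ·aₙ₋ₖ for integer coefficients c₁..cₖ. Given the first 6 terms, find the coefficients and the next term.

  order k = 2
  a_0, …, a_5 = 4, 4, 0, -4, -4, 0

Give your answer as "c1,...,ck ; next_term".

  a_2 = 1·4 + -1·4 = 0
  a_3 = 1·0 + -1·4 = -4
  a_4 = 1·-4 + -1·0 = -4
  a_5 = 1·-4 + -1·-4 = 0
  a_6 = 1·0 + -1·-4 = 4

1,-1 ; 4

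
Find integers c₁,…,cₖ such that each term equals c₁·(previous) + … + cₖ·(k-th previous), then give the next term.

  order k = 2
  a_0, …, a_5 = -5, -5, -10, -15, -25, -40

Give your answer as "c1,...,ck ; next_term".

  a_2 = 1·-5 + 1·-5 = -10
  a_3 = 1·-10 + 1·-5 = -15
  a_4 = 1·-15 + 1·-10 = -25
  a_5 = 1·-25 + 1·-15 = -40
  a_6 = 1·-40 + 1·-25 = -65

1,1 ; -65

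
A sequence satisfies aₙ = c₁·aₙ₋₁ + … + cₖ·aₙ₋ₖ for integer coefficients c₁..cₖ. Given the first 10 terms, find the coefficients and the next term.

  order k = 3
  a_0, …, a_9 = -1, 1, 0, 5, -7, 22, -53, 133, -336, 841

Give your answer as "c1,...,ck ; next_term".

  a_3 = -1·0 + 3·1 + -2·-1 = 5
  a_4 = -1·5 + 3·0 + -2·1 = -7
  a_5 = -1·-7 + 3·5 + -2·0 = 22
  a_6 = -1·22 + 3·-7 + -2·5 = -53
  a_7 = -1·-53 + 3·22 + -2·-7 = 133
  a_8 = -1·133 + 3·-53 + -2·22 = -336
  a_9 = -1·-336 + 3·133 + -2·-53 = 841
  a_10 = -1·841 + 3·-336 + -2·133 = -2115

-1,3,-2 ; -2115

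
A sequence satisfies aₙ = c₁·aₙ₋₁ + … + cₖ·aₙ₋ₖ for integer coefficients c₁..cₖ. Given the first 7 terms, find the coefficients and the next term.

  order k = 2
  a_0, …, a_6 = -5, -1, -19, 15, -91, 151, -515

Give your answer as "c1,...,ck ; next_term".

  a_2 = -1·-1 + 4·-5 = -19
  a_3 = -1·-19 + 4·-1 = 15
  a_4 = -1·15 + 4·-19 = -91
  a_5 = -1·-91 + 4·15 = 151
  a_6 = -1·151 + 4·-91 = -515
  a_7 = -1·-515 + 4·151 = 1119

-1,4 ; 1119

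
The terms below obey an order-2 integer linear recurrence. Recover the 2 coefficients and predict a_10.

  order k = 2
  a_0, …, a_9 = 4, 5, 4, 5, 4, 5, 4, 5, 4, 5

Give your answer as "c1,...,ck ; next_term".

  a_2 = 0·5 + 1·4 = 4
  a_3 = 0·4 + 1·5 = 5
  a_4 = 0·5 + 1·4 = 4
  a_5 = 0·4 + 1·5 = 5
  a_6 = 0·5 + 1·4 = 4
  a_7 = 0·4 + 1·5 = 5
  a_8 = 0·5 + 1·4 = 4
  a_9 = 0·4 + 1·5 = 5
  a_10 = 0·5 + 1·4 = 4

0,1 ; 4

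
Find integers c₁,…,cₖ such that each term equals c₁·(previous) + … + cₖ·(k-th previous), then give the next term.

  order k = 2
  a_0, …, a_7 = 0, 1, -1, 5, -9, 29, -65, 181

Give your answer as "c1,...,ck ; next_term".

-1,4 ; -441

  a_2 = -1·1 + 4·0 = -1
  a_3 = -1·-1 + 4·1 = 5
  a_4 = -1·5 + 4·-1 = -9
  a_5 = -1·-9 + 4·5 = 29
  a_6 = -1·29 + 4·-9 = -65
  a_7 = -1·-65 + 4·29 = 181
  a_8 = -1·181 + 4·-65 = -441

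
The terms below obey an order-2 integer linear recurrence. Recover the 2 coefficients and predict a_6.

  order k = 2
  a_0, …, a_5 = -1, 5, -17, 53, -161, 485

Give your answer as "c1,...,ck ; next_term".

-4,-3 ; -1457

  a_2 = -4·5 + -3·-1 = -17
  a_3 = -4·-17 + -3·5 = 53
  a_4 = -4·53 + -3·-17 = -161
  a_5 = -4·-161 + -3·53 = 485
  a_6 = -4·485 + -3·-161 = -1457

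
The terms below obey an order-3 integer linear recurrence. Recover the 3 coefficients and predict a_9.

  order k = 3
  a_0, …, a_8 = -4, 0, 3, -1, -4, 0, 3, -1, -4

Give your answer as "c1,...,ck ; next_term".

1,-1,1 ; 0

  a_3 = 1·3 + -1·0 + 1·-4 = -1
  a_4 = 1·-1 + -1·3 + 1·0 = -4
  a_5 = 1·-4 + -1·-1 + 1·3 = 0
  a_6 = 1·0 + -1·-4 + 1·-1 = 3
  a_7 = 1·3 + -1·0 + 1·-4 = -1
  a_8 = 1·-1 + -1·3 + 1·0 = -4
  a_9 = 1·-4 + -1·-1 + 1·3 = 0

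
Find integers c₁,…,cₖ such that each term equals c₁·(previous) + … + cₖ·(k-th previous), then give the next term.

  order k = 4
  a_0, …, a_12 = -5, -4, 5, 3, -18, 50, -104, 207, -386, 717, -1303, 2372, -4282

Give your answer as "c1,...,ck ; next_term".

  a_4 = -2·3 + 1·5 + 3·-4 + 1·-5 = -18
  a_5 = -2·-18 + 1·3 + 3·5 + 1·-4 = 50
  a_6 = -2·50 + 1·-18 + 3·3 + 1·5 = -104
  a_7 = -2·-104 + 1·50 + 3·-18 + 1·3 = 207
  a_8 = -2·207 + 1·-104 + 3·50 + 1·-18 = -386
  a_9 = -2·-386 + 1·207 + 3·-104 + 1·50 = 717
  a_10 = -2·717 + 1·-386 + 3·207 + 1·-104 = -1303
  a_11 = -2·-1303 + 1·717 + 3·-386 + 1·207 = 2372
  a_12 = -2·2372 + 1·-1303 + 3·717 + 1·-386 = -4282
  a_13 = -2·-4282 + 1·2372 + 3·-1303 + 1·717 = 7744

-2,1,3,1 ; 7744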